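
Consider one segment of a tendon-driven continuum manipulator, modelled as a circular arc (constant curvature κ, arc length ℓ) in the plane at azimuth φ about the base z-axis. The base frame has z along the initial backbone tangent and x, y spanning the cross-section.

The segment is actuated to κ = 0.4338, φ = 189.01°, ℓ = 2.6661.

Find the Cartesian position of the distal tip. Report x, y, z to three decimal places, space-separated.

-1.360 -0.216 2.110

θ = κ·ℓ = 0.4338 × 2.6661 = 1.15655 rad
ρ = (1 − cos θ)/κ = (1 − 0.40250)/0.4338 = 1.37737
z = sin θ / κ = 0.91542/0.4338 = 2.11024
x = ρ cos φ = 1.37737 × cos(189.01°) = -1.36038
y = ρ sin φ = 1.37737 × sin(189.01°) = -0.21571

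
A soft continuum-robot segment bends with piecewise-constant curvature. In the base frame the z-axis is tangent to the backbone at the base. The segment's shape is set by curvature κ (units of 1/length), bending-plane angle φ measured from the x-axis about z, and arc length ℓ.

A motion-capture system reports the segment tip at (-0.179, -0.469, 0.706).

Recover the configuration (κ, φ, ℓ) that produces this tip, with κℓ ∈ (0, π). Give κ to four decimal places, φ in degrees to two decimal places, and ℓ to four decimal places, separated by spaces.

ρ = √(x²+y²) = √(-0.179² + -0.469²) = 0.50200
φ = atan2(y, x) mod 360° = atan2(-0.469, -0.179) = 249.1100°
|p|² = ρ² + z² = 0.50200² + 0.706² = 0.75044
κ = 2ρ / |p|² = 2×0.50200 / 0.75044 = 1.33788
θ = 2·atan2(ρ, z) = 2·atan2(0.50200, 0.706) = 1.23620 rad
ℓ = θ/κ = 1.23620/1.33788 = 0.92400

1.3379 249.11 0.9240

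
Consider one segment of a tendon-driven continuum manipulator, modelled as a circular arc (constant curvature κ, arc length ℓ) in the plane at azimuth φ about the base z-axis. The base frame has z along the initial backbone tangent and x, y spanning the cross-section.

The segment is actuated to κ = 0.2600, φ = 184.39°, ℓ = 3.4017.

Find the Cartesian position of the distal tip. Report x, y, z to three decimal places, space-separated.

-1.405 -0.108 2.975

θ = κ·ℓ = 0.2600 × 3.4017 = 0.88444 rad
ρ = (1 − cos θ)/κ = (1 − 0.63372)/0.2600 = 1.40876
z = sin θ / κ = 0.77356/0.2600 = 2.97524
x = ρ cos φ = 1.40876 × cos(184.39°) = -1.40463
y = ρ sin φ = 1.40876 × sin(184.39°) = -0.10783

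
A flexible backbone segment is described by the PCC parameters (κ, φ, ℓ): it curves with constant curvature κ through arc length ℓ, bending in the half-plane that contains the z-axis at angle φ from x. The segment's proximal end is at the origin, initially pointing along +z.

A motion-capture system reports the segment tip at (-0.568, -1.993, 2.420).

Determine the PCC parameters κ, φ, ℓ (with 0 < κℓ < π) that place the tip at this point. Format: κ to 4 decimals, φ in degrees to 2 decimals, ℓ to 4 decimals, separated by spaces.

ρ = √(x²+y²) = √(-0.568² + -1.993²) = 2.07236
φ = atan2(y, x) mod 360° = atan2(-1.993, -0.568) = 254.0926°
|p|² = ρ² + z² = 2.07236² + 2.420² = 10.15107
κ = 2ρ / |p|² = 2×2.07236 / 10.15107 = 0.40830
θ = 2·atan2(ρ, z) = 2·atan2(2.07236, 2.420) = 1.41633 rad
ℓ = θ/κ = 1.41633/0.40830 = 3.46883

0.4083 254.09 3.4688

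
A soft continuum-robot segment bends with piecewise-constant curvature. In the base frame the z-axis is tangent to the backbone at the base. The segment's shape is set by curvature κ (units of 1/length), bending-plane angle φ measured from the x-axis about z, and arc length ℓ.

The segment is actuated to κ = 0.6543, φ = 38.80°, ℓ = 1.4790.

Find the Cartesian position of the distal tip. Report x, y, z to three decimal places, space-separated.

θ = κ·ℓ = 0.6543 × 1.4790 = 0.96771 rad
ρ = (1 − cos θ)/κ = (1 − 0.56719)/0.6543 = 0.66149
z = sin θ / κ = 0.82359/0.6543 = 1.25873
x = ρ cos φ = 0.66149 × cos(38.80°) = 0.51552
y = ρ sin φ = 0.66149 × sin(38.80°) = 0.41449

0.516 0.414 1.259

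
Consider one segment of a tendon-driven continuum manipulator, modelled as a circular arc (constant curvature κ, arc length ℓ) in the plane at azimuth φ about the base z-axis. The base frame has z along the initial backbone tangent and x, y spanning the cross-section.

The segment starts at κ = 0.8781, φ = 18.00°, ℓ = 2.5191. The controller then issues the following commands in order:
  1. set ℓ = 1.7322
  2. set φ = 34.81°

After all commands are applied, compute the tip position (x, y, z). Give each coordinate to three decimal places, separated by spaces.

initial: κ=0.8781, φ=18.00°, ℓ=2.5191
cmd 1: set ℓ=1.7322 → (κ,φ,ℓ)=(0.8781,18.00°,1.7322) → tip=(1.0292,0.3344,1.1374)
cmd 2: set φ=34.81° → (κ,φ,ℓ)=(0.8781,34.81°,1.7322) → tip=(0.8885,0.6178,1.1374)

0.889 0.618 1.137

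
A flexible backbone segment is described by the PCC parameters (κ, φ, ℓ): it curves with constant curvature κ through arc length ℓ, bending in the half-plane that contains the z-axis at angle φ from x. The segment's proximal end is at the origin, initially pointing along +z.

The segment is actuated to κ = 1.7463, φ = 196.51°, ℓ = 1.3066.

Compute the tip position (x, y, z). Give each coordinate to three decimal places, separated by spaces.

-0.907 -0.269 0.434

θ = κ·ℓ = 1.7463 × 1.3066 = 2.28172 rad
ρ = (1 − cos θ)/κ = (1 − -0.65253)/1.7463 = 0.94630
z = sin θ / κ = 0.75776/1.7463 = 0.43392
x = ρ cos φ = 0.94630 × cos(196.51°) = -0.90729
y = ρ sin φ = 0.94630 × sin(196.51°) = -0.26892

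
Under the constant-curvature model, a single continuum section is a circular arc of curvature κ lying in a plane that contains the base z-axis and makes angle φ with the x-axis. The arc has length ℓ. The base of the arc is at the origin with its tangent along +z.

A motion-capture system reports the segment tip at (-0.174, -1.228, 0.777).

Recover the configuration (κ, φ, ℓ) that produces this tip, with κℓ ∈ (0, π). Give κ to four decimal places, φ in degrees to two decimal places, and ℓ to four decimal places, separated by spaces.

ρ = √(x²+y²) = √(-0.174² + -1.228²) = 1.24027
φ = atan2(y, x) mod 360° = atan2(-1.228, -0.174) = 261.9352°
|p|² = ρ² + z² = 1.24027² + 0.777² = 2.14199
κ = 2ρ / |p|² = 2×1.24027 / 2.14199 = 1.15805
θ = 2·atan2(ρ, z) = 2·atan2(1.24027, 0.777) = 2.02227 rad
ℓ = θ/κ = 2.02227/1.15805 = 1.74627

1.1581 261.94 1.7463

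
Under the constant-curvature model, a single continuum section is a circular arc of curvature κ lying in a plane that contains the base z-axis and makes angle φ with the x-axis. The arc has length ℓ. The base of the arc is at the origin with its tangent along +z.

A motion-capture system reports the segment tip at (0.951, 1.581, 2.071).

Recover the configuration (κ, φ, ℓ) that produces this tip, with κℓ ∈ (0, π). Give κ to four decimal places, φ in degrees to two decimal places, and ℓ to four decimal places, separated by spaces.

0.4797 58.97 3.0345

ρ = √(x²+y²) = √(0.951² + 1.581²) = 1.84498
φ = atan2(y, x) mod 360° = atan2(1.581, 0.951) = 58.9723°
|p|² = ρ² + z² = 1.84498² + 2.071² = 7.69300
κ = 2ρ / |p|² = 2×1.84498 / 7.69300 = 0.47965
θ = 2·atan2(ρ, z) = 2·atan2(1.84498, 2.071) = 1.45549 rad
ℓ = θ/κ = 1.45549/0.47965 = 3.03447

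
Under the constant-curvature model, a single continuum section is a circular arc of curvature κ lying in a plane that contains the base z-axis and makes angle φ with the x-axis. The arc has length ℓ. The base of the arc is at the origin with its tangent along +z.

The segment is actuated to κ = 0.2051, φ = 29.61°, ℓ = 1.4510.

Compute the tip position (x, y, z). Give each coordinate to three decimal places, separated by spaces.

0.186 0.106 1.430

θ = κ·ℓ = 0.2051 × 1.4510 = 0.29760 rad
ρ = (1 − cos θ)/κ = (1 − 0.95604)/0.2051 = 0.21432
z = sin θ / κ = 0.29323/0.2051 = 1.42968
x = ρ cos φ = 0.21432 × cos(29.61°) = 0.18633
y = ρ sin φ = 0.21432 × sin(29.61°) = 0.10589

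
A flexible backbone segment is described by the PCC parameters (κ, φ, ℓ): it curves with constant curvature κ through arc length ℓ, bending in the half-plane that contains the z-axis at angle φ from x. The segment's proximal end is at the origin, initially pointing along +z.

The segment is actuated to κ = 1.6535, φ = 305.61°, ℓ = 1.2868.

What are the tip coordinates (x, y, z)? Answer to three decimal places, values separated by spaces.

θ = κ·ℓ = 1.6535 × 1.2868 = 2.12772 rad
ρ = (1 − cos θ)/κ = (1 − -0.52858)/1.6535 = 0.92445
z = sin θ / κ = 0.84888/1.6535 = 0.51339
x = ρ cos φ = 0.92445 × cos(305.61°) = 0.53828
y = ρ sin φ = 0.92445 × sin(305.61°) = -0.75158

0.538 -0.752 0.513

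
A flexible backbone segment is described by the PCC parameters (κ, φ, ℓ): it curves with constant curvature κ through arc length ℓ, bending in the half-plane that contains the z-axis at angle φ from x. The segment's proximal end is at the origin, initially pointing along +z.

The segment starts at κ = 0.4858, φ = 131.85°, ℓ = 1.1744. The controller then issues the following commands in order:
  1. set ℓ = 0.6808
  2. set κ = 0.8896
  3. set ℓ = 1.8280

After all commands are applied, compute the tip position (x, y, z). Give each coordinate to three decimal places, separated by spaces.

-0.792 0.884 1.122

initial: κ=0.4858, φ=131.85°, ℓ=1.1744
cmd 1: set ℓ=0.6808 → (κ,φ,ℓ)=(0.4858,131.85°,0.6808) → tip=(-0.0744,0.0831,0.6685)
cmd 2: set κ=0.8896 → (κ,φ,ℓ)=(0.8896,131.85°,0.6808) → tip=(-0.1334,0.1489,0.6399)
cmd 3: set ℓ=1.8280 → (κ,φ,ℓ)=(0.8896,131.85°,1.8280) → tip=(-0.7915,0.8837,1.1224)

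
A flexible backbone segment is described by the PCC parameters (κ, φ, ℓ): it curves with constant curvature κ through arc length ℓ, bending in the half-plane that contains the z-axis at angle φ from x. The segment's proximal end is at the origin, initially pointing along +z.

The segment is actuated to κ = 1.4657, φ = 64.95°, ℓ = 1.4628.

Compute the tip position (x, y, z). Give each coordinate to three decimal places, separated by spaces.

θ = κ·ℓ = 1.4657 × 1.4628 = 2.14403 rad
ρ = (1 − cos θ)/κ = (1 − -0.54235)/1.4657 = 1.05229
z = sin θ / κ = 0.84015/1.4657 = 0.57321
x = ρ cos φ = 1.05229 × cos(64.95°) = 0.44555
y = ρ sin φ = 1.05229 × sin(64.95°) = 0.95331

0.446 0.953 0.573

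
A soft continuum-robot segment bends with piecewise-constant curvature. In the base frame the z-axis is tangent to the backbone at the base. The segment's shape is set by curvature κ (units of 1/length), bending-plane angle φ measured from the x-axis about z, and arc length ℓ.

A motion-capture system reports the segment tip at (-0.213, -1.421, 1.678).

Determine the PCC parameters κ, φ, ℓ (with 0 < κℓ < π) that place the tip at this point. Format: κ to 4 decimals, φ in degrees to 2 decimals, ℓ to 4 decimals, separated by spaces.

0.5888 261.48 2.4052

ρ = √(x²+y²) = √(-0.213² + -1.421²) = 1.43688
φ = atan2(y, x) mod 360° = atan2(-1.421, -0.213) = 261.4751°
|p|² = ρ² + z² = 1.43688² + 1.678² = 4.88029
κ = 2ρ / |p|² = 2×1.43688 / 4.88029 = 0.58885
θ = 2·atan2(ρ, z) = 2·atan2(1.43688, 1.678) = 1.41628 rad
ℓ = θ/κ = 1.41628/0.58885 = 2.40518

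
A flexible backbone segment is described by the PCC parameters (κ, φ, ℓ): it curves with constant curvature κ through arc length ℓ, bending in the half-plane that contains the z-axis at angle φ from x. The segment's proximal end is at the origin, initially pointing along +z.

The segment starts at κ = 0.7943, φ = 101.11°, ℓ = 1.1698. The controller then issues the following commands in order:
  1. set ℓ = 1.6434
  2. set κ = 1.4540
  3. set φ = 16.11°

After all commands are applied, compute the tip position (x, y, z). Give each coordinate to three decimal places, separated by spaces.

initial: κ=0.7943, φ=101.11°, ℓ=1.1698
cmd 1: set ℓ=1.6434 → (κ,φ,ℓ)=(0.7943,101.11°,1.6434) → tip=(-0.1790,0.9113,1.2149)
cmd 2: set κ=1.4540 → (κ,φ,ℓ)=(1.4540,101.11°,1.6434) → tip=(-0.2293,1.1677,0.4699)
cmd 3: set φ=16.11° → (κ,φ,ℓ)=(1.4540,16.11°,1.6434) → tip=(1.1433,0.3302,0.4699)

1.143 0.330 0.470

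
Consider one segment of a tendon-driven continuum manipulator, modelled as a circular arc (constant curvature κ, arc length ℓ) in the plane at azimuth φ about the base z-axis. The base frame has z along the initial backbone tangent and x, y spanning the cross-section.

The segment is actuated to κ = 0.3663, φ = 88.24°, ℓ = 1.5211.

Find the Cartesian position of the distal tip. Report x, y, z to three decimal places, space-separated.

θ = κ·ℓ = 0.3663 × 1.5211 = 0.55718 rad
ρ = (1 − cos θ)/κ = (1 − 0.84875)/0.3663 = 0.41291
z = sin θ / κ = 0.52879/0.3663 = 1.44361
x = ρ cos φ = 0.41291 × cos(88.24°) = 0.01268
y = ρ sin φ = 0.41291 × sin(88.24°) = 0.41272

0.013 0.413 1.444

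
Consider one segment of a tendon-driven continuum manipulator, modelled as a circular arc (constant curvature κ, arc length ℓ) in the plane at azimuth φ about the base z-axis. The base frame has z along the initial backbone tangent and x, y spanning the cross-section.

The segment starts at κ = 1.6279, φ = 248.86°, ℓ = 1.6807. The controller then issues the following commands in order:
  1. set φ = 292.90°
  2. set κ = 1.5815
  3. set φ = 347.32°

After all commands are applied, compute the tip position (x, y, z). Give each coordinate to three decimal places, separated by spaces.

1.163 -0.262 0.294

initial: κ=1.6279, φ=248.86°, ℓ=1.6807
cmd 1: set φ=292.90° → (κ,φ,ℓ)=(1.6279,292.90°,1.6807) → tip=(0.4587,-1.0858,0.2424)
cmd 2: set κ=1.5815 → (κ,φ,ℓ)=(1.5815,292.90°,1.6807) → tip=(0.4639,-1.0982,0.2940)
cmd 3: set φ=347.32° → (κ,φ,ℓ)=(1.5815,347.32°,1.6807) → tip=(1.1630,-0.2617,0.2940)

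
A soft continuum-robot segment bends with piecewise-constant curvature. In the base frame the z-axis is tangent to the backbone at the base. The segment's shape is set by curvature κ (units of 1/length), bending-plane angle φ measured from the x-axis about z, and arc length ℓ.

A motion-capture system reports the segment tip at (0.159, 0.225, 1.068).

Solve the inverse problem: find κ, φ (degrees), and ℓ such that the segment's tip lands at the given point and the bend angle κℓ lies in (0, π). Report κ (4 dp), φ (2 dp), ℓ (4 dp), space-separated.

ρ = √(x²+y²) = √(0.159² + 0.225²) = 0.27551
φ = atan2(y, x) mod 360° = atan2(0.225, 0.159) = 54.7524°
|p|² = ρ² + z² = 0.27551² + 1.068² = 1.21653
κ = 2ρ / |p|² = 2×0.27551 / 1.21653 = 0.45294
θ = 2·atan2(ρ, z) = 2·atan2(0.27551, 1.068) = 0.50493 rad
ℓ = θ/κ = 0.50493/0.45294 = 1.11477

0.4529 54.75 1.1148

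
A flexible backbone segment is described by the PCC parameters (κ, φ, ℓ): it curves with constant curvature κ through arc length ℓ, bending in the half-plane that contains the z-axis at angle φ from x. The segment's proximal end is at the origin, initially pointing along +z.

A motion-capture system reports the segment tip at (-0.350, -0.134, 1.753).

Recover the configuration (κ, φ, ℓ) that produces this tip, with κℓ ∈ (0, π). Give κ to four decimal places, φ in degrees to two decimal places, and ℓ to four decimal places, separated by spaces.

ρ = √(x²+y²) = √(-0.350² + -0.134²) = 0.37477
φ = atan2(y, x) mod 360° = atan2(-0.134, -0.350) = 200.9497°
|p|² = ρ² + z² = 0.37477² + 1.753² = 3.21346
κ = 2ρ / |p|² = 2×0.37477 / 3.21346 = 0.23325
θ = 2·atan2(ρ, z) = 2·atan2(0.37477, 1.753) = 0.42124 rad
ℓ = θ/κ = 0.42124/0.23325 = 1.80594

0.2333 200.95 1.8059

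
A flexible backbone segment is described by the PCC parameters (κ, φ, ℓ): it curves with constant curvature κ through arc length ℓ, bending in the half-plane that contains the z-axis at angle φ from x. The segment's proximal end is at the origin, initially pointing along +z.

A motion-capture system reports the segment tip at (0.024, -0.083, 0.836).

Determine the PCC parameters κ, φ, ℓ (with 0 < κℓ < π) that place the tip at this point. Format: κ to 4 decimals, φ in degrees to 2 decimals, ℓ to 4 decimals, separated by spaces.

0.2446 286.13 0.8419

ρ = √(x²+y²) = √(0.024² + -0.083²) = 0.08640
φ = atan2(y, x) mod 360° = atan2(-0.083, 0.024) = 286.1276°
|p|² = ρ² + z² = 0.08640² + 0.836² = 0.70636
κ = 2ρ / |p|² = 2×0.08640 / 0.70636 = 0.24463
θ = 2·atan2(ρ, z) = 2·atan2(0.08640, 0.836) = 0.20597 rad
ℓ = θ/κ = 0.20597/0.24463 = 0.84194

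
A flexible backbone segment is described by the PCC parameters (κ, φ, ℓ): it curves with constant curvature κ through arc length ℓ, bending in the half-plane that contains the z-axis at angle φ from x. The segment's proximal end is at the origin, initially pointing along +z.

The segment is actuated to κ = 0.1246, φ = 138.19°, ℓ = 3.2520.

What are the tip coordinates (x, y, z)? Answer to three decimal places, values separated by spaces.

-0.484 0.433 3.164

θ = κ·ℓ = 0.1246 × 3.2520 = 0.40520 rad
ρ = (1 − cos θ)/κ = (1 − 0.91902)/0.1246 = 0.64989
z = sin θ / κ = 0.39420/0.1246 = 3.16374
x = ρ cos φ = 0.64989 × cos(138.19°) = -0.48440
y = ρ sin φ = 0.64989 × sin(138.19°) = 0.43326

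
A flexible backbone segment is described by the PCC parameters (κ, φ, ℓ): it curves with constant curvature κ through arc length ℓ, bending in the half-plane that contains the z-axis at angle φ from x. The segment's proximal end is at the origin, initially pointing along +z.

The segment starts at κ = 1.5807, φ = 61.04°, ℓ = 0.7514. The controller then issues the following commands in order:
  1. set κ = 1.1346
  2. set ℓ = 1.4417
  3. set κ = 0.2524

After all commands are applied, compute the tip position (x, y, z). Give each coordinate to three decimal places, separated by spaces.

initial: κ=1.5807, φ=61.04°, ℓ=0.7514
cmd 1: set κ=1.1346 → (κ,φ,ℓ)=(1.1346,61.04°,0.7514) → tip=(0.1459,0.2637,0.6636)
cmd 2: set ℓ=1.4417 → (κ,φ,ℓ)=(1.1346,61.04°,1.4417) → tip=(0.4545,0.8212,0.8795)
cmd 3: set κ=0.2524 → (κ,φ,ℓ)=(0.2524,61.04°,1.4417) → tip=(0.1256,0.2270,1.4101)

0.126 0.227 1.410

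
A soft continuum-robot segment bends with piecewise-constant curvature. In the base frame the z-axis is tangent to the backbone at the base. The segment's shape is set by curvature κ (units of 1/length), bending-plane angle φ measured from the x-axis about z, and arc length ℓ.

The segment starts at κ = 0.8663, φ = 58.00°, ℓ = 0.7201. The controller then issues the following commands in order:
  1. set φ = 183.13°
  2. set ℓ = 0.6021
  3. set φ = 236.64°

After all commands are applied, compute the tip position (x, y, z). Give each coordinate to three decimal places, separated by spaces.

initial: κ=0.8663, φ=58.00°, ℓ=0.7201
cmd 1: set φ=183.13° → (κ,φ,ℓ)=(0.8663,183.13°,0.7201) → tip=(-0.2171,-0.0119,0.6743)
cmd 2: set ℓ=0.6021 → (κ,φ,ℓ)=(0.8663,183.13°,0.6021) → tip=(-0.1533,-0.0084,0.5752)
cmd 3: set φ=236.64° → (κ,φ,ℓ)=(0.8663,236.64°,0.6021) → tip=(-0.0844,-0.1282,0.5752)

-0.084 -0.128 0.575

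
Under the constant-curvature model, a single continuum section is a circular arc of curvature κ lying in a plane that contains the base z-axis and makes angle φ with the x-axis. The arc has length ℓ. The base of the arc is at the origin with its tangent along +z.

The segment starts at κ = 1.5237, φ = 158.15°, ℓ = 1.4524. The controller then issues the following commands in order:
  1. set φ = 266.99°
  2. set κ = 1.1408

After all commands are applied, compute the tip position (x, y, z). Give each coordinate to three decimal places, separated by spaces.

initial: κ=1.5237, φ=158.15°, ℓ=1.4524
cmd 1: set φ=266.99° → (κ,φ,ℓ)=(1.5237,266.99°,1.4524) → tip=(-0.0551,-1.0480,0.5255)
cmd 2: set κ=1.1408 → (κ,φ,ℓ)=(1.1408,266.99°,1.4524) → tip=(-0.0500,-0.9506,0.8733)

-0.050 -0.951 0.873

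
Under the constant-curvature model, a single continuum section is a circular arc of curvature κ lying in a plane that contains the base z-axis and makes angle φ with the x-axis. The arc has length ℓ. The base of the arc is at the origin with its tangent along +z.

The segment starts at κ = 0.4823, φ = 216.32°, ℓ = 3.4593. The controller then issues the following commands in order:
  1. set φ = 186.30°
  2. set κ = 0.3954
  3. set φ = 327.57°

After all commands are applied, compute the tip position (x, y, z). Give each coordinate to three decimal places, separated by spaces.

1.704 -1.083 2.477

initial: κ=0.4823, φ=216.32°, ℓ=3.4593
cmd 1: set φ=186.30° → (κ,φ,ℓ)=(0.4823,186.30°,3.4593) → tip=(-2.2617,-0.2497,2.0635)
cmd 2: set κ=0.3954 → (κ,φ,ℓ)=(0.3954,186.30°,3.4593) → tip=(-2.0070,-0.2216,2.4772)
cmd 3: set φ=327.57° → (κ,φ,ℓ)=(0.3954,327.57°,3.4593) → tip=(1.7043,-1.0828,2.4772)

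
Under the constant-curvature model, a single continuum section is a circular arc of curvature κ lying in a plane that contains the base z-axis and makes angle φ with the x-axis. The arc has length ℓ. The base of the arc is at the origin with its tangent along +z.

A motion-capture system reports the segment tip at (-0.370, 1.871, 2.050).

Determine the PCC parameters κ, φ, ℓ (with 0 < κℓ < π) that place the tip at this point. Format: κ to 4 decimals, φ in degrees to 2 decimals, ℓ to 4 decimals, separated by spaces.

ρ = √(x²+y²) = √(-0.370² + 1.871²) = 1.90723
φ = atan2(y, x) mod 360° = atan2(1.871, -0.370) = 101.1862°
|p|² = ρ² + z² = 1.90723² + 2.050² = 7.84004
κ = 2ρ / |p|² = 2×1.90723 / 7.84004 = 0.48654
θ = 2·atan2(ρ, z) = 2·atan2(1.90723, 2.050) = 1.49867 rad
ℓ = θ/κ = 1.49867/0.48654 = 3.08029

0.4865 101.19 3.0803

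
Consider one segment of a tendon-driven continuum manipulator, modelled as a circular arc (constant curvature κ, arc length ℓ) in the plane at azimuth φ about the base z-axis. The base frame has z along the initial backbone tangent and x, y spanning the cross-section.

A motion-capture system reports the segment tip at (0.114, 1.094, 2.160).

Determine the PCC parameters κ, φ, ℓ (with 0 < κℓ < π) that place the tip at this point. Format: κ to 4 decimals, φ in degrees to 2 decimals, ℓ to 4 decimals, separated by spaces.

0.3744 84.05 2.5159

ρ = √(x²+y²) = √(0.114² + 1.094²) = 1.09992
φ = atan2(y, x) mod 360° = atan2(1.094, 0.114) = 84.0510°
|p|² = ρ² + z² = 1.09992² + 2.160² = 5.87543
κ = 2ρ / |p|² = 2×1.09992 / 5.87543 = 0.37441
θ = 2·atan2(ρ, z) = 2·atan2(1.09992, 2.160) = 0.94200 rad
ℓ = θ/κ = 0.94200/0.37441 = 2.51593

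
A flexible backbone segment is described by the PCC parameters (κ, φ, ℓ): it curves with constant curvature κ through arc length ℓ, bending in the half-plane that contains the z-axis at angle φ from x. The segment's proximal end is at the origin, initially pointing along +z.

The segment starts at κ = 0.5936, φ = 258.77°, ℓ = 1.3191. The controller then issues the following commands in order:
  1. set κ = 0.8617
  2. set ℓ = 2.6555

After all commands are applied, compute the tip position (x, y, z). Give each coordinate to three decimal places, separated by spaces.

initial: κ=0.5936, φ=258.77°, ℓ=1.3191
cmd 1: set κ=0.8617 → (κ,φ,ℓ)=(0.8617,258.77°,1.3191) → tip=(-0.1309,-0.6595,1.0528)
cmd 2: set ℓ=2.6555 → (κ,φ,ℓ)=(0.8617,258.77°,2.6555) → tip=(-0.3746,-1.8867,0.8744)

-0.375 -1.887 0.874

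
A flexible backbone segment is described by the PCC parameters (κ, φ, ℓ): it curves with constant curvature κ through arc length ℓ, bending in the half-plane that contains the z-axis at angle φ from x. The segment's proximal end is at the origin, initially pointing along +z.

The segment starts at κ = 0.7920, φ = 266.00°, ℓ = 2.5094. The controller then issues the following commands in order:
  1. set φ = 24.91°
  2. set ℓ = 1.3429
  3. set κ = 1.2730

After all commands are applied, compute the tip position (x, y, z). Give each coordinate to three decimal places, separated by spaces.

0.811 0.377 0.778

initial: κ=0.7920, φ=266.00°, ℓ=2.5094
cmd 1: set φ=24.91° → (κ,φ,ℓ)=(0.7920,24.91°,2.5094) → tip=(1.6086,0.7470,1.1546)
cmd 2: set ℓ=1.3429 → (κ,φ,ℓ)=(0.7920,24.91°,1.3429) → tip=(0.5889,0.2735,1.1037)
cmd 3: set κ=1.2730 → (κ,φ,ℓ)=(1.2730,24.91°,1.3429) → tip=(0.8110,0.3766,0.7780)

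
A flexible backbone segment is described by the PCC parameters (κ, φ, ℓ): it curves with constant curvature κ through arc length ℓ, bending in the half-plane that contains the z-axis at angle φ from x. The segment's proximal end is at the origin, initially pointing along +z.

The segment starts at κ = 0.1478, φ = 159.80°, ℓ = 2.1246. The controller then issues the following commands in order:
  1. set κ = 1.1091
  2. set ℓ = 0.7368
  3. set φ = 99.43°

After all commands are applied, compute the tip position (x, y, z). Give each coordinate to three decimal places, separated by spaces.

initial: κ=0.1478, φ=159.80°, ℓ=2.1246
cmd 1: set κ=1.1091 → (κ,φ,ℓ)=(1.1091,159.80°,2.1246) → tip=(-1.4446,0.5315,0.6374)
cmd 2: set ℓ=0.7368 → (κ,φ,ℓ)=(1.1091,159.80°,0.7368) → tip=(-0.2672,0.0983,0.6575)
cmd 3: set φ=99.43° → (κ,φ,ℓ)=(1.1091,99.43°,0.7368) → tip=(-0.0466,0.2808,0.6575)

-0.047 0.281 0.657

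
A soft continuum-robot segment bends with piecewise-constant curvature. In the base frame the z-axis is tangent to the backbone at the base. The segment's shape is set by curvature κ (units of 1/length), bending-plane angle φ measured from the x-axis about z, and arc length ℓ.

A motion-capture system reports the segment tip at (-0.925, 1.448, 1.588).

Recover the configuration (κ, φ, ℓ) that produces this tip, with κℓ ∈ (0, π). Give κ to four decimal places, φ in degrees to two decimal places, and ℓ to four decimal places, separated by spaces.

ρ = √(x²+y²) = √(-0.925² + 1.448²) = 1.71823
φ = atan2(y, x) mod 360° = atan2(1.448, -0.925) = 122.5709°
|p|² = ρ² + z² = 1.71823² + 1.588² = 5.47407
κ = 2ρ / |p|² = 2×1.71823 / 5.47407 = 0.62777
θ = 2·atan2(ρ, z) = 2·atan2(1.71823, 1.588) = 1.64954 rad
ℓ = θ/κ = 1.64954/0.62777 = 2.62761

0.6278 122.57 2.6276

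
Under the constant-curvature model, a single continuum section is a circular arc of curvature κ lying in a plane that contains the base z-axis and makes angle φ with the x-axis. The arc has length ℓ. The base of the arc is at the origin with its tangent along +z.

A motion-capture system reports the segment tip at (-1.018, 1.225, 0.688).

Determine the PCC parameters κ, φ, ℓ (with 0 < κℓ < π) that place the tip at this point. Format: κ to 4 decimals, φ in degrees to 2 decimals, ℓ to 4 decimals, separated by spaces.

1.0582 129.73 2.1981

ρ = √(x²+y²) = √(-1.018² + 1.225²) = 1.59278
φ = atan2(y, x) mod 360° = atan2(1.225, -1.018) = 129.7273°
|p|² = ρ² + z² = 1.59278² + 0.688² = 3.01029
κ = 2ρ / |p|² = 2×1.59278 / 3.01029 = 1.05822
θ = 2·atan2(ρ, z) = 2·atan2(1.59278, 0.688) = 2.32611 rad
ℓ = θ/κ = 2.32611/1.05822 = 2.19813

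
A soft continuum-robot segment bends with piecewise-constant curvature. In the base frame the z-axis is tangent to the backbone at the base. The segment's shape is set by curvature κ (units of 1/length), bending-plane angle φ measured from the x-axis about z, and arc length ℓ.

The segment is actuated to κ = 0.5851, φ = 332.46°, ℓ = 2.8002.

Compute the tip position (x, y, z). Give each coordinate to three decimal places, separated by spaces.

θ = κ·ℓ = 0.5851 × 2.8002 = 1.63840 rad
ρ = (1 − cos θ)/κ = (1 − -0.06755)/0.5851 = 1.82456
z = sin θ / κ = 0.99772/0.5851 = 1.70521
x = ρ cos φ = 1.82456 × cos(332.46°) = 1.61781
y = ρ sin φ = 1.82456 × sin(332.46°) = -0.84362

1.618 -0.844 1.705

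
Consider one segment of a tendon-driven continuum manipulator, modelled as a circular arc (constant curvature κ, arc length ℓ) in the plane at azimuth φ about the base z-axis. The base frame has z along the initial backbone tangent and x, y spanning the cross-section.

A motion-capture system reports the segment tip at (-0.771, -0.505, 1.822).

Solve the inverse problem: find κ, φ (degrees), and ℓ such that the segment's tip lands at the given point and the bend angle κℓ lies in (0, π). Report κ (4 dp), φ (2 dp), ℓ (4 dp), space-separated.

ρ = √(x²+y²) = √(-0.771² + -0.505²) = 0.92166
φ = atan2(y, x) mod 360° = atan2(-0.505, -0.771) = 213.2245°
|p|² = ρ² + z² = 0.92166² + 1.822² = 4.16915
κ = 2ρ / |p|² = 2×0.92166 / 4.16915 = 0.44214
θ = 2·atan2(ρ, z) = 2·atan2(0.92166, 1.822) = 0.93664 rad
ℓ = θ/κ = 0.93664/0.44214 = 2.11844

0.4421 213.22 2.1184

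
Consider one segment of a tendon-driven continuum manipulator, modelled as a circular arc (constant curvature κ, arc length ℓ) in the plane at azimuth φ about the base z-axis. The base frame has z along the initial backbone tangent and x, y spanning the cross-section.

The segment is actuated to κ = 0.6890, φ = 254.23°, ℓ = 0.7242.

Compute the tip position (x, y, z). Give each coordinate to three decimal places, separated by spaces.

-0.048 -0.170 0.695

θ = κ·ℓ = 0.6890 × 0.7242 = 0.49897 rad
ρ = (1 − cos θ)/κ = (1 − 0.87807)/0.6890 = 0.17696
z = sin θ / κ = 0.47852/0.6890 = 0.69452
x = ρ cos φ = 0.17696 × cos(254.23°) = -0.04809
y = ρ sin φ = 0.17696 × sin(254.23°) = -0.17030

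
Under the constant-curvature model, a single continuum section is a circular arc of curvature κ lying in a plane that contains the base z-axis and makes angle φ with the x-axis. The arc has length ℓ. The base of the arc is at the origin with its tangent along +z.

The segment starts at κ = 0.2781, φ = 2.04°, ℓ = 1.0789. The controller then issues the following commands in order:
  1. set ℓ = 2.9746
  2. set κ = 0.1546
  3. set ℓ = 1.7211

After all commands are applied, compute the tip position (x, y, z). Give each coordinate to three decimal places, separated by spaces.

0.227 0.008 1.701

initial: κ=0.2781, φ=2.04°, ℓ=1.0789
cmd 1: set ℓ=2.9746 → (κ,φ,ℓ)=(0.2781,2.04°,2.9746) → tip=(1.1610,0.0414,2.6468)
cmd 2: set κ=0.1546 → (κ,φ,ℓ)=(0.1546,2.04°,2.9746) → tip=(0.6716,0.0239,2.8709)
cmd 3: set ℓ=1.7211 → (κ,φ,ℓ)=(0.1546,2.04°,1.7211) → tip=(0.2275,0.0081,1.7009)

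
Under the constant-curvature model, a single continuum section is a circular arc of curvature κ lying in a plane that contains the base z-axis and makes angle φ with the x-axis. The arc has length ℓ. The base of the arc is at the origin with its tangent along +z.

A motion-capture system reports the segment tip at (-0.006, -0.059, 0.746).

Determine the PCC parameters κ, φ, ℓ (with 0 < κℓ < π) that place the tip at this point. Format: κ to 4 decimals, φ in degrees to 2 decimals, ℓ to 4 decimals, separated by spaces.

0.2118 264.19 0.7491

ρ = √(x²+y²) = √(-0.006² + -0.059²) = 0.05930
φ = atan2(y, x) mod 360° = atan2(-0.059, -0.006) = 264.1933°
|p|² = ρ² + z² = 0.05930² + 0.746² = 0.56003
κ = 2ρ / |p|² = 2×0.05930 / 0.56003 = 0.21179
θ = 2·atan2(ρ, z) = 2·atan2(0.05930, 0.746) = 0.15866 rad
ℓ = θ/κ = 0.15866/0.21179 = 0.74914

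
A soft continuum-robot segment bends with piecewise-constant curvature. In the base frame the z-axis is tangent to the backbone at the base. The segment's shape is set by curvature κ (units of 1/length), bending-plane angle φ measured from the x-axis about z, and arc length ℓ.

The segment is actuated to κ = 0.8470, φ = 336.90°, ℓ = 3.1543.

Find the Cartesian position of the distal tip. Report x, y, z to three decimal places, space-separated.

θ = κ·ℓ = 0.8470 × 3.1543 = 2.67169 rad
ρ = (1 − cos θ)/κ = (1 − -0.89161)/0.8470 = 2.23331
z = sin θ / κ = 0.45280/0.8470 = 0.53459
x = ρ cos φ = 2.23331 × cos(336.90°) = 2.05425
y = ρ sin φ = 2.23331 × sin(336.90°) = -0.87621

2.054 -0.876 0.535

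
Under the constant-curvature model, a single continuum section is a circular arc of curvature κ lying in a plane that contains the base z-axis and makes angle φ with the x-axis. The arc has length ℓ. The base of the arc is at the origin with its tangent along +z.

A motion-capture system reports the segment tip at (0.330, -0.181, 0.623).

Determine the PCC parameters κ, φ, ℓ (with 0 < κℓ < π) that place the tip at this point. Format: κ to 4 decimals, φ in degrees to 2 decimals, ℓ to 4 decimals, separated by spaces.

1.4209 331.26 0.7650

ρ = √(x²+y²) = √(0.330² + -0.181²) = 0.37638
φ = atan2(y, x) mod 360° = atan2(-0.181, 0.330) = 331.2559°
|p|² = ρ² + z² = 0.37638² + 0.623² = 0.52979
κ = 2ρ / |p|² = 2×0.37638 / 0.52979 = 1.42086
θ = 2·atan2(ρ, z) = 2·atan2(0.37638, 0.623) = 1.08692 rad
ℓ = θ/κ = 1.08692/1.42086 = 0.76497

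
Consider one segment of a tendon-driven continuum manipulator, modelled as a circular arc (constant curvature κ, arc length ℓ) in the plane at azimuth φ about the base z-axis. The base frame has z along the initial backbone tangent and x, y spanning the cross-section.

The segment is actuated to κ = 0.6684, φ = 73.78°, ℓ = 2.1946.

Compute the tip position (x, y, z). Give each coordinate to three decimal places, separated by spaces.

0.375 1.288 1.488

θ = κ·ℓ = 0.6684 × 2.1946 = 1.46687 rad
ρ = (1 − cos θ)/κ = (1 − 0.10374)/0.6684 = 1.34091
z = sin θ / κ = 0.99460/0.6684 = 1.48804
x = ρ cos φ = 1.34091 × cos(73.78°) = 0.37455
y = ρ sin φ = 1.34091 × sin(73.78°) = 1.28753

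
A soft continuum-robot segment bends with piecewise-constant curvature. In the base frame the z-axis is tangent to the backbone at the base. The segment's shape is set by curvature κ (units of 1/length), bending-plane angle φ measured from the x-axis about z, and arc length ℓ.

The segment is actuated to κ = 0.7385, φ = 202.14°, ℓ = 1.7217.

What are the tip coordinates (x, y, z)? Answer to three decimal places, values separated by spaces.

θ = κ·ℓ = 0.7385 × 1.7217 = 1.27148 rad
ρ = (1 − cos θ)/κ = (1 − 0.29487)/0.7385 = 0.95481
z = sin θ / κ = 0.95554/0.7385 = 1.29389
x = ρ cos φ = 0.95481 × cos(202.14°) = -0.88441
y = ρ sin φ = 0.95481 × sin(202.14°) = -0.35984

-0.884 -0.360 1.294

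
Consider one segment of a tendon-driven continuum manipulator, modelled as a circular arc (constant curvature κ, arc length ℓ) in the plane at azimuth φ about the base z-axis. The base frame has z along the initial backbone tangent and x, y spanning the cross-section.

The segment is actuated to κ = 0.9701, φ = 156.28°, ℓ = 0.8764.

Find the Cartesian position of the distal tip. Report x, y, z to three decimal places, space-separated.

-0.321 0.141 0.775

θ = κ·ℓ = 0.9701 × 0.8764 = 0.85020 rad
ρ = (1 − cos θ)/κ = (1 − 0.65984)/0.9701 = 0.35065
z = sin θ / κ = 0.75141/0.9701 = 0.77457
x = ρ cos φ = 0.35065 × cos(156.28°) = -0.32103
y = ρ sin φ = 0.35065 × sin(156.28°) = 0.14105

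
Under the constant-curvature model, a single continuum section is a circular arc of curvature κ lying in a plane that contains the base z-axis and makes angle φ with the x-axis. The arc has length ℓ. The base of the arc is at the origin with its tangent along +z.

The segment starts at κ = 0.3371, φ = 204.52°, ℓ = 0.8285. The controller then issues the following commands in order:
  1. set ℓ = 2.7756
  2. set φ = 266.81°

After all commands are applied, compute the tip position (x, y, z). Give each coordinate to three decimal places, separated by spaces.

initial: κ=0.3371, φ=204.52°, ℓ=0.8285
cmd 1: set ℓ=2.7756 → (κ,φ,ℓ)=(0.3371,204.52°,2.7756) → tip=(-1.0977,-0.5007,2.3880)
cmd 2: set φ=266.81° → (κ,φ,ℓ)=(0.3371,266.81°,2.7756) → tip=(-0.0671,-1.2046,2.3880)

-0.067 -1.205 2.388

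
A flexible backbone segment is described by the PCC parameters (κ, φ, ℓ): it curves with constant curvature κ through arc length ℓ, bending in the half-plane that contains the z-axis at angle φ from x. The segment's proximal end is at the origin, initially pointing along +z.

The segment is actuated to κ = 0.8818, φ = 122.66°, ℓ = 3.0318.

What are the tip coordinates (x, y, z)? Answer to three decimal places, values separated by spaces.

θ = κ·ℓ = 0.8818 × 3.0318 = 2.67344 rad
ρ = (1 − cos θ)/κ = (1 − -0.89240)/0.8818 = 2.14607
z = sin θ / κ = 0.45124/0.8818 = 0.51172
x = ρ cos φ = 2.14607 × cos(122.66°) = -1.15813
y = ρ sin φ = 2.14607 × sin(122.66°) = 1.80675

-1.158 1.807 0.512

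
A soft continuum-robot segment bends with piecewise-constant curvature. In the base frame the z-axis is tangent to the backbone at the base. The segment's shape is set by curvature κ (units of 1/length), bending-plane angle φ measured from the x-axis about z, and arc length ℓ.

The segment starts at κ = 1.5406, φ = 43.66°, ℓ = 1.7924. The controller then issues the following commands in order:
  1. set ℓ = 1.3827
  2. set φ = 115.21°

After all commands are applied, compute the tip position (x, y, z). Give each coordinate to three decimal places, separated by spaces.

initial: κ=1.5406, φ=43.66°, ℓ=1.7924
cmd 1: set ℓ=1.3827 → (κ,φ,ℓ)=(1.5406,43.66°,1.3827) → tip=(0.7188,0.6859,0.5502)
cmd 2: set φ=115.21° → (κ,φ,ℓ)=(1.5406,115.21°,1.3827) → tip=(-0.4232,0.8989,0.5502)

-0.423 0.899 0.550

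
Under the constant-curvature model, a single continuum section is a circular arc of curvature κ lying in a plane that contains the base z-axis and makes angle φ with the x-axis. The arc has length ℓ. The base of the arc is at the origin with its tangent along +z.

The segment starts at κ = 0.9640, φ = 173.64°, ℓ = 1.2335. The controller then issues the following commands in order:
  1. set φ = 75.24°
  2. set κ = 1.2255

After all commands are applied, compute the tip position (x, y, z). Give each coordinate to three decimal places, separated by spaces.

initial: κ=0.9640, φ=173.64°, ℓ=1.2335
cmd 1: set φ=75.24° → (κ,φ,ℓ)=(0.9640,75.24°,1.2335) → tip=(0.1658,0.6295,0.9627)
cmd 2: set κ=1.2255 → (κ,φ,ℓ)=(1.2255,75.24°,1.2335) → tip=(0.1956,0.7424,0.8146)

0.196 0.742 0.815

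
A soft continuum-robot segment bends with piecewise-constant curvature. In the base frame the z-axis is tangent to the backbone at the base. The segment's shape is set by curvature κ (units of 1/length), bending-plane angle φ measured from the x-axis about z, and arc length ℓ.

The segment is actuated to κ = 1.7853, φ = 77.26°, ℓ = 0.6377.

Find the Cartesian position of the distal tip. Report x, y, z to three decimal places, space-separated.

θ = κ·ℓ = 1.7853 × 0.6377 = 1.13849 rad
ρ = (1 − cos θ)/κ = (1 − 0.41897)/1.7853 = 0.32545
z = sin θ / κ = 0.90800/1.7853 = 0.50860
x = ρ cos φ = 0.32545 × cos(77.26°) = 0.07177
y = ρ sin φ = 0.32545 × sin(77.26°) = 0.31744

0.072 0.317 0.509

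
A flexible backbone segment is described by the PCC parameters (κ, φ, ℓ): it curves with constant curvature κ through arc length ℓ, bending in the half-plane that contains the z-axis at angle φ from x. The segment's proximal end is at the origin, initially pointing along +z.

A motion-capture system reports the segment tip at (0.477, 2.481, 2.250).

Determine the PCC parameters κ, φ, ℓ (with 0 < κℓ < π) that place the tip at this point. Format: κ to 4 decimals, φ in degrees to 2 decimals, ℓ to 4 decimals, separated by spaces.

ρ = √(x²+y²) = √(0.477² + 2.481²) = 2.52644
φ = atan2(y, x) mod 360° = atan2(2.481, 0.477) = 79.1170°
|p|² = ρ² + z² = 2.52644² + 2.250² = 11.44539
κ = 2ρ / |p|² = 2×2.52644 / 11.44539 = 0.44148
θ = 2·atan2(ρ, z) = 2·atan2(2.52644, 2.250) = 1.68642 rad
ℓ = θ/κ = 1.68642/0.44148 = 3.81995

0.4415 79.12 3.8199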